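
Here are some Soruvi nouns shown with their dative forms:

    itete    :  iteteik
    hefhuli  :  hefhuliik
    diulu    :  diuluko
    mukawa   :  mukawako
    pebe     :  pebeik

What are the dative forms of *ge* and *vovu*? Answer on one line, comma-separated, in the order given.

geik, vovuko

The alternation tracks the last vowel of the stem — -ik when the last vowel of the stem is a front vowel (*itete*, *hefhuli*, *pebe*); -ko when the last vowel of the stem is a back vowel (*diulu*, *mukawa*).
*ge*: last vowel = /e/, a front vowel → -ik → *geik*.
Since the last vowel of *vovu* is /u/ (a back vowel), it takes -ko, giving *vovuko*.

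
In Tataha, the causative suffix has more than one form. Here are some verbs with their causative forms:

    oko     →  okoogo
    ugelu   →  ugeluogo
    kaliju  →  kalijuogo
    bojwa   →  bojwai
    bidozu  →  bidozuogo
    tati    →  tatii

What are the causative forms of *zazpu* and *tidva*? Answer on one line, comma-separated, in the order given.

zazpuogo, tidvai

Looking at the last vowel of each stem: -ogo when the last vowel of the stem is a rounded vowel (*oko*, *ugelu*, *kaliju*, *bidozu*); -i when the last vowel of the stem is an unrounded vowel (*bojwa*, *tati*).
Since the last vowel of *zazpu* is /u/ (a rounded vowel), it takes -ogo, giving *zazpuogo*.
Since the last vowel of *tidva* is /a/ (an unrounded vowel), it takes -i, giving *tidvai*.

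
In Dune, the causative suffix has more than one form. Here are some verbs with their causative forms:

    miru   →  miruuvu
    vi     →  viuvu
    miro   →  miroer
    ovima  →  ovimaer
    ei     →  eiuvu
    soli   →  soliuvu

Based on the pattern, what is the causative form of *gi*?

The alternation tracks the last vowel of the stem — -uvu when the last vowel of the stem is a high vowel (*miru*, *vi*, *ei*, *soli*); -er when the last vowel of the stem is a non-high vowel (*miro*, *ovima*).
*gi* — last vowel /i/ (a high vowel) → -uvu → *giuvu*.

giuvu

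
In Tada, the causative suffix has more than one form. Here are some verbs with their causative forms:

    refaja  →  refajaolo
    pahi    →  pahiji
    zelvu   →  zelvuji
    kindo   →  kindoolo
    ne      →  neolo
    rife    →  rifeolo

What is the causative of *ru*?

The alternation tracks the last vowel of the stem — -ji when the last vowel of the stem is a high vowel (*pahi*, *zelvu*); -olo when the last vowel of the stem is a non-high vowel (*refaja*, *kindo*, *ne*, *rife*).
*ru* — last vowel /u/ (a high vowel) → -ji → *ruji*.

ruji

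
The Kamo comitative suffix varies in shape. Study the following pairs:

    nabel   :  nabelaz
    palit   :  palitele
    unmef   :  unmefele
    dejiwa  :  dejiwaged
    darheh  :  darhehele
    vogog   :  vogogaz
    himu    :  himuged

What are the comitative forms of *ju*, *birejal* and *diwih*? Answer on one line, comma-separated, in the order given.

The pattern is voicing of the final sound: -ele when the stem ends in a voiceless consonant (*palit*, *unmef*, *darheh*); -az when the stem ends in a voiced consonant (*nabel*, *vogog*); -ged when the stem ends in a vowel (*dejiwa*, *himu*).
*ju*: final sound = /u/, a vowel → -ged → *juged*.
Since the final sound of *birejal* is /l/ (a voiced consonant), it takes -az, giving *birejalaz*.
The final sound of *diwih* is /h/, which is a voiceless consonant, so the suffix is -ele, giving *diwihele*.

juged, birejalaz, diwihele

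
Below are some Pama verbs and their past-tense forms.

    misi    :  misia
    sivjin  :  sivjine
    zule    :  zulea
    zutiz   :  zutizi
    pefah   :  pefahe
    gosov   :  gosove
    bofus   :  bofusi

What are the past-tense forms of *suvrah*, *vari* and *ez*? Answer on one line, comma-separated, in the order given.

The suffix is conditioned by the final sound: -i when the stem ends in a sibilant (*zutiz*, *bofus*); -e when the stem ends in a non-sibilant consonant (*sivjin*, *pefah*, *gosov*); -a when the stem ends in a vowel (*misi*, *zule*).
*suvrah* — final sound /h/ (a non-sibilant consonant) → -e → *suvrahe*.
Since the final sound of *vari* is /i/ (a vowel), it takes -a, giving *varia*.
Since the final sound of *ez* is /z/ (a sibilant), it takes -i, giving *ezi*.

suvrahe, varia, ezi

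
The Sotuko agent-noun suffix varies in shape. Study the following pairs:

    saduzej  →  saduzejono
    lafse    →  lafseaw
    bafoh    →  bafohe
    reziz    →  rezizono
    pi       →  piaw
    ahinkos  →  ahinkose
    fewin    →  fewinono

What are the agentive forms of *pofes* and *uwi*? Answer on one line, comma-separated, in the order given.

The suffix is conditioned by the final sound: -e when the stem ends in a voiceless consonant (*bafoh*, *ahinkos*); -ono when the stem ends in a voiced consonant (*saduzej*, *reziz*, *fewin*); -aw when the stem ends in a vowel (*lafse*, *pi*).
Since the final sound of *pofes* is /s/ (a voiceless consonant), it takes -e, giving *pofese*.
The final sound of *uwi* is /i/, which is a vowel, so the suffix is -aw, giving *uwiaw*.

pofese, uwiaw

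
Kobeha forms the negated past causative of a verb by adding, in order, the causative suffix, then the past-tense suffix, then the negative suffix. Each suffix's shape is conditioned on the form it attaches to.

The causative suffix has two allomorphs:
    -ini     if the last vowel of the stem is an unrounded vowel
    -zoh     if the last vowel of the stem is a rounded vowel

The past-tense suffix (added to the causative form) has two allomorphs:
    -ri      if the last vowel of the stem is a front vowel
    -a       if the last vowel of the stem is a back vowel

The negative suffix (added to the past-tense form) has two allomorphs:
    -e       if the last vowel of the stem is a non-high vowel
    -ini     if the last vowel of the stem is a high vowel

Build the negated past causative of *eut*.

eutzohae

*eut* — last vowel /u/ (a rounded vowel) → -zoh → *eutzoh*.
The last vowel of the causative form *eutzoh* is /o/, which is a back vowel, so the past-tense suffix is -a, giving *eutzoha*.
The last vowel of the past-tense form *eutzoha* is /a/, which is a non-high vowel, so the negative suffix is -e, giving *eutzohae*.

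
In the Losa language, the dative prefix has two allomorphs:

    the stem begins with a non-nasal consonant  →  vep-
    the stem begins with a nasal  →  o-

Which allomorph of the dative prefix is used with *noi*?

*noi*: first consonant = /n/, a nasal → o-.

o-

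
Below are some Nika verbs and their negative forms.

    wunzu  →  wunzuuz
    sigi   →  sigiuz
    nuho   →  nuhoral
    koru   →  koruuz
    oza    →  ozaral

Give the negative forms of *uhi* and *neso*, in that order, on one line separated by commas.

uhiuz, nesoral

Looking at the last vowel of each stem: -uz when the last vowel of the stem is a high vowel (*wunzu*, *sigi*, *koru*); -ral when the last vowel of the stem is a non-high vowel (*nuho*, *oza*).
*uhi* — last vowel /i/ (a high vowel) → -uz → *uhiuz*.
The last vowel of *neso* is /o/, which is a non-high vowel, so the suffix is -ral, giving *nesoral*.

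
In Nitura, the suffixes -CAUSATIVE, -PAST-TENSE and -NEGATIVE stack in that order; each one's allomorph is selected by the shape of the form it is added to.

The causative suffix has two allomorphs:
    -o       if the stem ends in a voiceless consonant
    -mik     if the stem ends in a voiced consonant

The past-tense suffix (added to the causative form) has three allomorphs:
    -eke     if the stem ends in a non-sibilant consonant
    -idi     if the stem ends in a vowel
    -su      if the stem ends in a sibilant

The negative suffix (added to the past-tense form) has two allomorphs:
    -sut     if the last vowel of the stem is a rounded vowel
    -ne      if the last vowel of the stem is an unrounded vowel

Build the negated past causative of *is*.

isoidine

*is*: final consonant = /s/, voiceless → -o → *iso*.
The causative form *iso*: final sound = /o/, a vowel → -idi → *isoidi*.
Since the last vowel of the past-tense form *isoidi* is /i/ (an unrounded vowel), it takes -ne, giving *isoidine*.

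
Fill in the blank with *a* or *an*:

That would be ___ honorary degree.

The indefinite article is chosen by the initial *sound* of the following word, not its spelling.
*honorary* begins with the sound /ɒ/ (silent h) — a vowel sound.
So the article is *an*: That would be an honorary degree.

an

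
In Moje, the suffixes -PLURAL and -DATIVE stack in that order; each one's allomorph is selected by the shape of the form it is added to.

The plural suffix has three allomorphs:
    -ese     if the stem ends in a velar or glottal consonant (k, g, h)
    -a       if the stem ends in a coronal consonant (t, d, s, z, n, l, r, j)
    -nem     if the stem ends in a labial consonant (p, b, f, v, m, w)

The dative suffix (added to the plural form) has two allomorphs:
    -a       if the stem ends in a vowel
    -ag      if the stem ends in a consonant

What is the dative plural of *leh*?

*leh* — final consonant /h/ (velar/glottal) → -ese → *lehese*.
The plural form *lehese*: final sound = /e/, a vowel → -a → *lehesea*.

lehesea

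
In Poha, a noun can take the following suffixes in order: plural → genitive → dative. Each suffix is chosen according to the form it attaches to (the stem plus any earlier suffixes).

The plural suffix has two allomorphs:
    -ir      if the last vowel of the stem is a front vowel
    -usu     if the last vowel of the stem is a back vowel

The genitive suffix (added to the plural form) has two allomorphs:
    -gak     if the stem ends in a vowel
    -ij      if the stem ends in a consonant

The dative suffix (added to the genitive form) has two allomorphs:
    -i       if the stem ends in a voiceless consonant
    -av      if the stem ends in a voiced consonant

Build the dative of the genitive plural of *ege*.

egeirijav

*ege*: last vowel = /e/, a front vowel → -ir → *egeir*.
Since the final sound of the plural form *egeir* is /r/ (a consonant), it takes -ij, giving *egeirij*.
The genitive form *egeirij*: final consonant = /j/, voiced → -av → *egeirijav*.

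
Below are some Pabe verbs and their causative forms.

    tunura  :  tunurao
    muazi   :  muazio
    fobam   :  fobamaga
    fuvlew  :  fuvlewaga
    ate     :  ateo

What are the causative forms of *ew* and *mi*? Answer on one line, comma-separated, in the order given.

ewaga, mio

The suffix is conditioned by the final sound: -aga when the stem ends in a consonant (*fobam*, *fuvlew*); -o when the stem ends in a vowel (*tunura*, *muazi*, *ate*).
The final sound of *ew* is /w/, which is a consonant, so the suffix is -aga, giving *ewaga*.
The final sound of *mi* is /i/, which is a vowel, so the suffix is -o, giving *mio*.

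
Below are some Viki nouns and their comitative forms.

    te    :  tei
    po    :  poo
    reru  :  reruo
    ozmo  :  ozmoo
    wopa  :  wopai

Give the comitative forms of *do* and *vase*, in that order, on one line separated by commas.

doo, vasei

The suffix is conditioned by the last vowel: -o when the last vowel of the stem is a rounded vowel (*po*, *reru*, *ozmo*); -i when the last vowel of the stem is an unrounded vowel (*te*, *wopa*).
Since the last vowel of *do* is /o/ (a rounded vowel), it takes -o, giving *doo*.
Since the last vowel of *vase* is /e/ (an unrounded vowel), it takes -i, giving *vasei*.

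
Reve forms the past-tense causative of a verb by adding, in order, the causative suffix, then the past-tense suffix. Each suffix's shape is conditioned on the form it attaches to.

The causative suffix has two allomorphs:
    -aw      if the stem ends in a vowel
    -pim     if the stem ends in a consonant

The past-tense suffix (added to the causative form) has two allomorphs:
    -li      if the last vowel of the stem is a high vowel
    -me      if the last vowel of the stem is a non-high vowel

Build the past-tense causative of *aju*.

ajuawme

*aju*: final sound = /u/, a vowel → -aw → *ajuaw*.
Since the last vowel of the causative form *ajuaw* is /a/ (a non-high vowel), it takes -me, giving *ajuawme*.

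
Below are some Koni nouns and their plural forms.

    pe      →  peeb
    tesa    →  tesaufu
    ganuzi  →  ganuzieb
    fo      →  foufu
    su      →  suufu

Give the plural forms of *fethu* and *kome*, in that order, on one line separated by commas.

fethuufu, komeeb

The alternation tracks the last vowel of the stem — -eb when the last vowel of the stem is a front vowel (*pe*, *ganuzi*); -ufu when the last vowel of the stem is a back vowel (*tesa*, *fo*, *su*).
Since the last vowel of *fethu* is /u/ (a back vowel), it takes -ufu, giving *fethuufu*.
*kome*: last vowel = /e/, a front vowel → -eb → *komeeb*.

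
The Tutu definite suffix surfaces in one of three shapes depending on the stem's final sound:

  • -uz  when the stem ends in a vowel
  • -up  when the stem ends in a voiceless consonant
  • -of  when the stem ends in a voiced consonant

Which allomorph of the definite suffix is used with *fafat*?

*fafat* — final sound /t/ (a voiceless consonant) → -up.

-up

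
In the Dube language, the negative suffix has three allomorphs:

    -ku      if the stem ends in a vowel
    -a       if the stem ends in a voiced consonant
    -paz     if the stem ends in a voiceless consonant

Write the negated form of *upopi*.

upopiku

Since the final sound of *upopi* is /i/ (a vowel), it takes -ku, giving *upopiku*.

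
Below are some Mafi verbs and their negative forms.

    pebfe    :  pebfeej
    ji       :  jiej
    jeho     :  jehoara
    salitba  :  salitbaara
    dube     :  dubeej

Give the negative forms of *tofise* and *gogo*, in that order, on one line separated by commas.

Looking at the last vowel of each stem: -ej when the last vowel of the stem is a front vowel (*pebfe*, *ji*, *dube*); -ara when the last vowel of the stem is a back vowel (*jeho*, *salitba*).
Since the last vowel of *tofise* is /e/ (a front vowel), it takes -ej, giving *tofiseej*.
Since the last vowel of *gogo* is /o/ (a back vowel), it takes -ara, giving *gogoara*.

tofiseej, gogoara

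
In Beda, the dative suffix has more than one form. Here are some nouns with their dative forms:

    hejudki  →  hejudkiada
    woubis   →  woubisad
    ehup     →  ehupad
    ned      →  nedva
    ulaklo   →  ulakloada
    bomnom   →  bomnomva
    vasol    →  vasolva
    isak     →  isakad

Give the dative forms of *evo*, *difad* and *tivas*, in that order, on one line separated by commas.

The pattern is voicing of the final sound: -ad when the stem ends in a voiceless consonant (*woubis*, *ehup*, *isak*); -va when the stem ends in a voiced consonant (*ned*, *bomnom*, *vasol*); -ada when the stem ends in a vowel (*hejudki*, *ulaklo*).
*evo* — final sound /o/ (a vowel) → -ada → *evoada*.
*difad* — final sound /d/ (a voiced consonant) → -va → *difadva*.
*tivas* — final sound /s/ (a voiceless consonant) → -ad → *tivasad*.

evoada, difadva, tivasad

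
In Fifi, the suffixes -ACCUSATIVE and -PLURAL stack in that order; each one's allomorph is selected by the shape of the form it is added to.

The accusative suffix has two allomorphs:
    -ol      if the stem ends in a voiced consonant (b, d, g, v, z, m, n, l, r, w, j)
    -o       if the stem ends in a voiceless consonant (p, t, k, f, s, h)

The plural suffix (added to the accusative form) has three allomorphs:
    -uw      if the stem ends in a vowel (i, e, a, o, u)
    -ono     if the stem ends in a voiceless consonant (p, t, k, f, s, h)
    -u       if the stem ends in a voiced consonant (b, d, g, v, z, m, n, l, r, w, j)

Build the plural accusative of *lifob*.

lifobolu

Since the final consonant of *lifob* is /b/ (voiced), it takes -ol, giving *lifobol*.
The final sound of the accusative form *lifobol* is /l/, which is a voiced consonant, so the plural suffix is -u, giving *lifobolu*.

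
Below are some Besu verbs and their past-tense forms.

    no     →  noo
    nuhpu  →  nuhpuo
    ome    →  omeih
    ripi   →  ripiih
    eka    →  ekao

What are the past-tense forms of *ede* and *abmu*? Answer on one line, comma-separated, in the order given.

The alternation tracks the last vowel of the stem — -ih when the last vowel of the stem is a front vowel (*ome*, *ripi*); -o when the last vowel of the stem is a back vowel (*no*, *nuhpu*, *eka*).
*ede*: last vowel = /e/, a front vowel → -ih → *edeih*.
*abmu* — last vowel /u/ (a back vowel) → -o → *abmuo*.

edeih, abmuo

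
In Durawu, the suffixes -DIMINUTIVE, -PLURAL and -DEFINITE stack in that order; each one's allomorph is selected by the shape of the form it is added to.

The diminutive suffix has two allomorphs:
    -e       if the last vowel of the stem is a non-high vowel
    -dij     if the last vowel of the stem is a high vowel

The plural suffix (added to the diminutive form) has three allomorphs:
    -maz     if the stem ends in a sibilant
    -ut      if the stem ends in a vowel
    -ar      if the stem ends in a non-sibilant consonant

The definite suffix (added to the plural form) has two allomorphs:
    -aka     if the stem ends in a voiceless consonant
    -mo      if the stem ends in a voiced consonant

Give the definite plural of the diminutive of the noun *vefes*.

Since the last vowel of *vefes* is /e/ (a non-high vowel), it takes -e, giving *vefese*.
The diminutive form *vefese*: final sound = /e/, a vowel → -ut → *vefeseut*.
The plural form *vefeseut*: final consonant = /t/, voiceless → -aka → *vefeseutaka*.

vefeseutaka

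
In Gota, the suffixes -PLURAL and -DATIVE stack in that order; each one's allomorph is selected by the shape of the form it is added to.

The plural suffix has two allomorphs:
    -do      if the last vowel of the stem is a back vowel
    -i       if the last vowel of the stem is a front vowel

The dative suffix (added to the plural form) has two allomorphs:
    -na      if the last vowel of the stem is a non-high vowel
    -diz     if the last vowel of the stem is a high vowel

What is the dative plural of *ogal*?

ogaldona

*ogal*: last vowel = /a/, a back vowel → -do → *ogaldo*.
Since the last vowel of the plural form *ogaldo* is /o/ (a non-high vowel), it takes -na, giving *ogaldona*.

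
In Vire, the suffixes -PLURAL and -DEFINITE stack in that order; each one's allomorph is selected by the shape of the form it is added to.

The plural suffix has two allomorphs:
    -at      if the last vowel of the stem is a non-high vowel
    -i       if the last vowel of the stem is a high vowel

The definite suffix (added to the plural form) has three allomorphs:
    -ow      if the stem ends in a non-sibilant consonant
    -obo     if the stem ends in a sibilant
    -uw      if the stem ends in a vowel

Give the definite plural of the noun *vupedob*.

vupedobatow

Since the last vowel of *vupedob* is /o/ (a non-high vowel), it takes -at, giving *vupedobat*.
Since the final sound of the plural form *vupedobat* is /t/ (a non-sibilant consonant), it takes -ow, giving *vupedobatow*.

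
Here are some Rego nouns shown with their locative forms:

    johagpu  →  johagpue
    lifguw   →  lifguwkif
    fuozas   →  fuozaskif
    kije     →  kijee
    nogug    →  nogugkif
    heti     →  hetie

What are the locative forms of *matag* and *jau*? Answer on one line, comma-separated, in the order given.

matagkif, jaue

The suffix is conditioned by the final sound: -kif when the stem ends in a consonant (*lifguw*, *fuozas*, *nogug*); -e when the stem ends in a vowel (*johagpu*, *kije*, *heti*).
Since the final sound of *matag* is /g/ (a consonant), it takes -kif, giving *matagkif*.
Since the final sound of *jau* is /u/ (a vowel), it takes -e, giving *jaue*.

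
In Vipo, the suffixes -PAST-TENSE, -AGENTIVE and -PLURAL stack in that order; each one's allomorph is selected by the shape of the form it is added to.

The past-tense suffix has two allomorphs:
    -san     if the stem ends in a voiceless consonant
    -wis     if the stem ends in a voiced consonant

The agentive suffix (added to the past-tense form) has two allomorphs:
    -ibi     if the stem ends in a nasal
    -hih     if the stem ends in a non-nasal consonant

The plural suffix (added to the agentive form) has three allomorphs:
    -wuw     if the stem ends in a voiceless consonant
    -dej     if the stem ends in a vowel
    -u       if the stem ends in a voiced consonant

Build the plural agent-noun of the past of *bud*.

budwishihwuw

*bud*: final consonant = /d/, voiced → -wis → *budwis*.
The past-tense form *budwis* — final consonant /s/ (non-nasal) → -hih → *budwishih*.
Since the final sound of the agentive form *budwishih* is /h/ (a voiceless consonant), it takes -wuw, giving *budwishihwuw*.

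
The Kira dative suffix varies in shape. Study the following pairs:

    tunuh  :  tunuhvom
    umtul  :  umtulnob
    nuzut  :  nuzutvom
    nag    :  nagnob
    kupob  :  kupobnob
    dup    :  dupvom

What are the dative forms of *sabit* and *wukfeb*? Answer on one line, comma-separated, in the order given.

sabitvom, wukfebnob

The alternation tracks the final consonant of the stem — -vom when the stem ends in a voiceless consonant (*tunuh*, *nuzut*, *dup*); -nob when the stem ends in a voiced consonant (*umtul*, *nag*, *kupob*).
Since the final consonant of *sabit* is /t/ (voiceless), it takes -vom, giving *sabitvom*.
*wukfeb*: final consonant = /b/, voiced → -nob → *wukfebnob*.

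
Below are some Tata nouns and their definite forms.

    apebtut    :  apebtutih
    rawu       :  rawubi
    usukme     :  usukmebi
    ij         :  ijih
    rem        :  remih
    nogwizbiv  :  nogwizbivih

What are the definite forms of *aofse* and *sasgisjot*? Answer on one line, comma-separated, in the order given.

The suffix is conditioned by the final sound: -ih when the stem ends in a consonant (*apebtut*, *ij*, *rem*, *nogwizbiv*); -bi when the stem ends in a vowel (*rawu*, *usukme*).
*aofse* — final sound /e/ (a vowel) → -bi → *aofsebi*.
*sasgisjot*: final sound = /t/, a consonant → -ih → *sasgisjotih*.

aofsebi, sasgisjotih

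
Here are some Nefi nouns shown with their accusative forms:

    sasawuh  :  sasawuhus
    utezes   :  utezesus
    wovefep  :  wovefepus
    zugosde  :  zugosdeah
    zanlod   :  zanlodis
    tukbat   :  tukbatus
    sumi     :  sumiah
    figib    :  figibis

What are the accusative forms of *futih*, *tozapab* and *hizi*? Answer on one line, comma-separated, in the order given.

The pattern is voicing of the final sound: -us when the stem ends in a voiceless consonant (*sasawuh*, *utezes*, *wovefep*, *tukbat*); -is when the stem ends in a voiced consonant (*zanlod*, *figib*); -ah when the stem ends in a vowel (*zugosde*, *sumi*).
*futih* — final sound /h/ (a voiceless consonant) → -us → *futihus*.
Since the final sound of *tozapab* is /b/ (a voiced consonant), it takes -is, giving *tozapabis*.
*hizi*: final sound = /i/, a vowel → -ah → *hiziah*.

futihus, tozapabis, hiziah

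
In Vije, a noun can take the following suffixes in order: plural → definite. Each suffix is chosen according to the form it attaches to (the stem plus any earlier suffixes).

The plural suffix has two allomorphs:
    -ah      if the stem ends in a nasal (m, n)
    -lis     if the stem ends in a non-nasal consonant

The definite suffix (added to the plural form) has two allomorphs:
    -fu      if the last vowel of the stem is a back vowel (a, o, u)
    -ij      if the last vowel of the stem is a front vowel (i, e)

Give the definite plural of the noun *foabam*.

The final consonant of *foabam* is /m/, which is a nasal, so the plural suffix is -ah, giving *foabamah*.
Since the last vowel of the plural form *foabamah* is /a/ (a back vowel), it takes -fu, giving *foabamahfu*.

foabamahfu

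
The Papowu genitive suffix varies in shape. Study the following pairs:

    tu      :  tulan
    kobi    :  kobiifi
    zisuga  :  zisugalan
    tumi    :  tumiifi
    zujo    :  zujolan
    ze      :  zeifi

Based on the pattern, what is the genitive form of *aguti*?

agutiifi

The suffix is conditioned by the last vowel: -ifi when the last vowel of the stem is a front vowel (*kobi*, *tumi*, *ze*); -lan when the last vowel of the stem is a back vowel (*tu*, *zisuga*, *zujo*).
*aguti* — last vowel /i/ (a front vowel) → -ifi → *agutiifi*.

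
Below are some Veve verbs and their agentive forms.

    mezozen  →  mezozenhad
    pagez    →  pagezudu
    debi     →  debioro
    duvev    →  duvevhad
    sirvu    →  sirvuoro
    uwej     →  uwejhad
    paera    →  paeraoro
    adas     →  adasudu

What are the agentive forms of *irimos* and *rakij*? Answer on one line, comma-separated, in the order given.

The suffix is conditioned by the final sound: -udu when the stem ends in a sibilant (*pagez*, *adas*); -had when the stem ends in a non-sibilant consonant (*mezozen*, *duvev*, *uwej*); -oro when the stem ends in a vowel (*debi*, *sirvu*, *paera*).
The final sound of *irimos* is /s/, which is a sibilant, so the suffix is -udu, giving *irimosudu*.
*rakij* — final sound /j/ (a non-sibilant consonant) → -had → *rakijhad*.

irimosudu, rakijhad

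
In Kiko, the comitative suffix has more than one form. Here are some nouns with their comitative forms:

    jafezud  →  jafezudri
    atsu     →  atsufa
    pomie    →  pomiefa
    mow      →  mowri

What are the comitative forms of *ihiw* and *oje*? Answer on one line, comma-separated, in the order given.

ihiwri, ojefa

The suffix is conditioned by the final sound: -ri when the stem ends in a consonant (*jafezud*, *mow*); -fa when the stem ends in a vowel (*atsu*, *pomie*).
The final sound of *ihiw* is /w/, which is a consonant, so the suffix is -ri, giving *ihiwri*.
The final sound of *oje* is /e/, which is a vowel, so the suffix is -fa, giving *ojefa*.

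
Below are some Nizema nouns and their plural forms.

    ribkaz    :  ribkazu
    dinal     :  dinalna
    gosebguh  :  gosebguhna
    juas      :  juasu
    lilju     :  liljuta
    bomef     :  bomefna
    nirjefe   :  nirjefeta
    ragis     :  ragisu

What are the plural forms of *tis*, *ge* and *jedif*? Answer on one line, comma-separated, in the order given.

The alternation tracks the final sound of the stem — -u when the stem ends in a sibilant (*ribkaz*, *juas*, *ragis*); -na when the stem ends in a non-sibilant consonant (*dinal*, *gosebguh*, *bomef*); -ta when the stem ends in a vowel (*lilju*, *nirjefe*).
*tis* — final sound /s/ (a sibilant) → -u → *tisu*.
Since the final sound of *ge* is /e/ (a vowel), it takes -ta, giving *geta*.
*jedif* — final sound /f/ (a non-sibilant consonant) → -na → *jedifna*.

tisu, geta, jedifna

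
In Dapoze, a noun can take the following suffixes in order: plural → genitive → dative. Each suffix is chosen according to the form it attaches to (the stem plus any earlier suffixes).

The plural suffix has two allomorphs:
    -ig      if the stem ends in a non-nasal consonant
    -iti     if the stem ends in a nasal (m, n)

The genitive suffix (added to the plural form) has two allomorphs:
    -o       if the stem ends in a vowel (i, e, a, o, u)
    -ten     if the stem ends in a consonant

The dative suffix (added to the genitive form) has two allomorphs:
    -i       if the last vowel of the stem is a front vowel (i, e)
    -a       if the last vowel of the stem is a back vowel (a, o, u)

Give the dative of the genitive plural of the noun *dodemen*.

Since the final consonant of *dodemen* is /n/ (a nasal), it takes -iti, giving *dodemeniti*.
The final sound of the plural form *dodemeniti* is /i/, which is a vowel, so the genitive suffix is -o, giving *dodemenitio*.
The genitive form *dodemenitio* — last vowel /o/ (a back vowel) → -a → *dodemenitioa*.

dodemenitioa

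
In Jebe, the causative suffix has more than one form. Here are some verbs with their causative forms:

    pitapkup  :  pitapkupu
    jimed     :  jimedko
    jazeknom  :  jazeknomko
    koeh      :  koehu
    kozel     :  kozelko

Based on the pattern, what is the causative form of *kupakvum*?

kupakvumko

The suffix is conditioned by the final consonant: -u when the stem ends in a voiceless consonant (*pitapkup*, *koeh*); -ko when the stem ends in a voiced consonant (*jimed*, *jazeknom*, *kozel*).
Since the final consonant of *kupakvum* is /m/ (voiced), it takes -ko, giving *kupakvumko*.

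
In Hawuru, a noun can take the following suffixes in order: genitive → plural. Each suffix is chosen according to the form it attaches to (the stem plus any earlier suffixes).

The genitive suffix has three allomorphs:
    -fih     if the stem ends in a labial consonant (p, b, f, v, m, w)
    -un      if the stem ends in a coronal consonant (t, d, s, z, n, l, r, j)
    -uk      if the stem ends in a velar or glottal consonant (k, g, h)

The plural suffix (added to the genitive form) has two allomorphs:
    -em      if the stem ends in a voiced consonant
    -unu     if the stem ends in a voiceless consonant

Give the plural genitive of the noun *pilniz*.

pilnizunem

The final consonant of *pilniz* is /z/, which is coronal, so the genitive suffix is -un, giving *pilnizun*.
The final consonant of the genitive form *pilnizun* is /n/, which is voiced, so the plural suffix is -em, giving *pilnizunem*.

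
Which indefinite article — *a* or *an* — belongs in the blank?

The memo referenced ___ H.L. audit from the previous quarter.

an

The indefinite article is chosen by the initial *sound* of the following word, not its spelling.
The initialism *H.L.* is read letter by letter; the first letter, H, is pronounced /eɪtʃ/, which begins with a vowel sound.
So the article is *an*: The memo referenced an H.L. audit from the previous quarter.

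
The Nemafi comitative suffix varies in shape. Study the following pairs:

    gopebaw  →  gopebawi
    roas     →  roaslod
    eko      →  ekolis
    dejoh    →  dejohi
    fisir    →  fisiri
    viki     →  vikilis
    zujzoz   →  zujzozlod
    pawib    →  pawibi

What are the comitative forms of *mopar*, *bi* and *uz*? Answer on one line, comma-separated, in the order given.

mopari, bilis, uzlod

Looking at the final sound of each stem: -lod when the stem ends in a sibilant (*roas*, *zujzoz*); -i when the stem ends in a non-sibilant consonant (*gopebaw*, *dejoh*, *fisir*, *pawib*); -lis when the stem ends in a vowel (*eko*, *viki*).
*mopar* — final sound /r/ (a non-sibilant consonant) → -i → *mopari*.
*bi* — final sound /i/ (a vowel) → -lis → *bilis*.
The final sound of *uz* is /z/, which is a sibilant, so the suffix is -lod, giving *uzlod*.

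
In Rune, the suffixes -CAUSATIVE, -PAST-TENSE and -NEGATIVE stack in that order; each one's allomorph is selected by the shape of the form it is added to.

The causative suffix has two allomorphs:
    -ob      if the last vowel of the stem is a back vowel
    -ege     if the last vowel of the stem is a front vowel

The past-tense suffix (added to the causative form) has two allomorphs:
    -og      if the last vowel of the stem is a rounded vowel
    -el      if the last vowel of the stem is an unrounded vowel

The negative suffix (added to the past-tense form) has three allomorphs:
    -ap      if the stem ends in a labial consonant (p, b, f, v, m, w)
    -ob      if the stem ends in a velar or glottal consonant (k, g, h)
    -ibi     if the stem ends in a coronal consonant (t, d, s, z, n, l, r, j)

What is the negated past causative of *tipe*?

Since the last vowel of *tipe* is /e/ (a front vowel), it takes -ege, giving *tipeege*.
The last vowel of the causative form *tipeege* is /e/, which is an unrounded vowel, so the past-tense suffix is -el, giving *tipeegeel*.
Since the final consonant of the past-tense form *tipeegeel* is /l/ (coronal), it takes -ibi, giving *tipeegeelibi*.

tipeegeelibi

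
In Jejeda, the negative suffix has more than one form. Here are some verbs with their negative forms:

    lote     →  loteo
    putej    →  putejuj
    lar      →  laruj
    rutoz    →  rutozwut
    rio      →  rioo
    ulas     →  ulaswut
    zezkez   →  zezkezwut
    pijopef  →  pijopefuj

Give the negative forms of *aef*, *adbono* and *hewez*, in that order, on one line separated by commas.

aefuj, adbonoo, hewezwut

The suffix is conditioned by the final sound: -wut when the stem ends in a sibilant (*rutoz*, *ulas*, *zezkez*); -uj when the stem ends in a non-sibilant consonant (*putej*, *lar*, *pijopef*); -o when the stem ends in a vowel (*lote*, *rio*).
The final sound of *aef* is /f/, which is a non-sibilant consonant, so the suffix is -uj, giving *aefuj*.
*adbono* — final sound /o/ (a vowel) → -o → *adbonoo*.
*hewez*: final sound = /z/, a sibilant → -wut → *hewezwut*.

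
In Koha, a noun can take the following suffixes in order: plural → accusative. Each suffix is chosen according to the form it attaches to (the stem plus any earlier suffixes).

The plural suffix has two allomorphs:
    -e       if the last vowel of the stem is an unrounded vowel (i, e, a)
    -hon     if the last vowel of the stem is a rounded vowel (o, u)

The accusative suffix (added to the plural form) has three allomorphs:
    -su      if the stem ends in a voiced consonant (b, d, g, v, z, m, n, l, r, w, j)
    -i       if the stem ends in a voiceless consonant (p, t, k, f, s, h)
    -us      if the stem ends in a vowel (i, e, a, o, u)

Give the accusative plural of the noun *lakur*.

Since the last vowel of *lakur* is /u/ (a rounded vowel), it takes -hon, giving *lakurhon*.
The plural form *lakurhon* — final sound /n/ (a voiced consonant) → -su → *lakurhonsu*.

lakurhonsu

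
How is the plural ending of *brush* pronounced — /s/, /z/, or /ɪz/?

The stem *brush* ends in a sibilant (/s, z, ʃ, ʒ, tʃ, dʒ/).
The plural suffix surfaces as /ɪz/ after sibilants, /s/ after other voiceless consonants, and /z/ after other voiced sounds.
So the plural -s on *brush* is pronounced /ɪz/.

/ɪz/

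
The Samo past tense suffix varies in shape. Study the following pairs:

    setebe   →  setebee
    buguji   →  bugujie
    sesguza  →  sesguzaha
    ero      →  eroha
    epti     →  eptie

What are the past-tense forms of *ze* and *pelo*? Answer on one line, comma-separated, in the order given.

zee, peloha

The alternation tracks the last vowel of the stem — -e when the last vowel of the stem is a front vowel (*setebe*, *buguji*, *epti*); -ha when the last vowel of the stem is a back vowel (*sesguza*, *ero*).
*ze*: last vowel = /e/, a front vowel → -e → *zee*.
The last vowel of *pelo* is /o/, which is a back vowel, so the suffix is -ha, giving *peloha*.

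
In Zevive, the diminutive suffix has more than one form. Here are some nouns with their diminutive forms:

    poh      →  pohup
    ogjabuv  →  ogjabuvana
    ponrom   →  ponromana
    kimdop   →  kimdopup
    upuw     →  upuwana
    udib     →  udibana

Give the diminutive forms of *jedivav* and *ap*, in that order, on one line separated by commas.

jedivavana, apup

The alternation tracks the final consonant of the stem — -up when the stem ends in a voiceless consonant (*poh*, *kimdop*); -ana when the stem ends in a voiced consonant (*ogjabuv*, *ponrom*, *upuw*, *udib*).
*jedivav* — final consonant /v/ (voiced) → -ana → *jedivavana*.
The final consonant of *ap* is /p/, which is voiceless, so the suffix is -up, giving *apup*.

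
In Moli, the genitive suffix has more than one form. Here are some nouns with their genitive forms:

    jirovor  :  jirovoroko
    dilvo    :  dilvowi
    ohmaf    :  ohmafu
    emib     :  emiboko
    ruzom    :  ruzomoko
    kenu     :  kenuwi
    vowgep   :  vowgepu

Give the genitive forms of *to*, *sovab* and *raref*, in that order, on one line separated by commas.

towi, sovaboko, rarefu

Looking at the final sound of each stem: -u when the stem ends in a voiceless consonant (*ohmaf*, *vowgep*); -oko when the stem ends in a voiced consonant (*jirovor*, *emib*, *ruzom*); -wi when the stem ends in a vowel (*dilvo*, *kenu*).
*to* — final sound /o/ (a vowel) → -wi → *towi*.
Since the final sound of *sovab* is /b/ (a voiced consonant), it takes -oko, giving *sovaboko*.
Since the final sound of *raref* is /f/ (a voiceless consonant), it takes -u, giving *rarefu*.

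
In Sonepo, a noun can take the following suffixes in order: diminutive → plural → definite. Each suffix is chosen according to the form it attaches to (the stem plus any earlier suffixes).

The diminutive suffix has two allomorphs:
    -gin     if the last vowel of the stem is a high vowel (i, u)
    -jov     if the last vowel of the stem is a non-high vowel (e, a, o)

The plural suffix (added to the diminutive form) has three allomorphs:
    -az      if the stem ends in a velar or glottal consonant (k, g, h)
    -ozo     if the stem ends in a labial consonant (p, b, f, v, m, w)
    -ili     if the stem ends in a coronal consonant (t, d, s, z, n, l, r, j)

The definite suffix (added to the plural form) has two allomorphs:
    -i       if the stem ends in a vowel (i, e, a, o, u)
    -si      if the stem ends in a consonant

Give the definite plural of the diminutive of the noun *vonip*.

The last vowel of *vonip* is /i/, which is a high vowel, so the diminutive suffix is -gin, giving *vonipgin*.
The diminutive form *vonipgin* — final consonant /n/ (coronal) → -ili → *vonipginili*.
Since the final sound of the plural form *vonipginili* is /i/ (a vowel), it takes -i, giving *vonipginilii*.

vonipginilii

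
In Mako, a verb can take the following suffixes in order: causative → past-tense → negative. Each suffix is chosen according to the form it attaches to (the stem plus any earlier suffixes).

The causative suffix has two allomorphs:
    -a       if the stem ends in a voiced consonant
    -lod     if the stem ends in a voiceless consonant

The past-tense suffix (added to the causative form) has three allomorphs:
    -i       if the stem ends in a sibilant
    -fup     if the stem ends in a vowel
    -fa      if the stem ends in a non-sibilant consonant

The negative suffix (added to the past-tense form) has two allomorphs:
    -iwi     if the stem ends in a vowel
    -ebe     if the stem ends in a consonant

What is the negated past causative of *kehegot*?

kehegotlodfaiwi

*kehegot* — final consonant /t/ (voiceless) → -lod → *kehegotlod*.
The final sound of the causative form *kehegotlod* is /d/, which is a non-sibilant consonant, so the past-tense suffix is -fa, giving *kehegotlodfa*.
The past-tense form *kehegotlodfa* — final sound /a/ (a vowel) → -iwi → *kehegotlodfaiwi*.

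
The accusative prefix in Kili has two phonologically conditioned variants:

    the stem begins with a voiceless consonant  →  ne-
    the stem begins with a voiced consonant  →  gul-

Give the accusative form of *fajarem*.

nefajarem

*fajarem* — first consonant /f/ (voiceless) → ne- → *nefajarem*.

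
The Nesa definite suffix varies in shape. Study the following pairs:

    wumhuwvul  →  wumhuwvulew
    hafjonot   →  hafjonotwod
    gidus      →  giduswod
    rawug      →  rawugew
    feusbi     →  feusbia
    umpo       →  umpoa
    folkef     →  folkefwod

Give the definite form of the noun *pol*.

The pattern is voicing of the final sound: -wod when the stem ends in a voiceless consonant (*hafjonot*, *gidus*, *folkef*); -ew when the stem ends in a voiced consonant (*wumhuwvul*, *rawug*); -a when the stem ends in a vowel (*feusbi*, *umpo*).
*pol* — final sound /l/ (a voiced consonant) → -ew → *polew*.

polew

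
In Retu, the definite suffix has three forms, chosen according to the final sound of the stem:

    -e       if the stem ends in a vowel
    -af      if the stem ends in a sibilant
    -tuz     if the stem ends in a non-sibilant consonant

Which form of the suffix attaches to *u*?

The final sound of *u* is /u/, which is a vowel, so the suffix is -e.

-e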